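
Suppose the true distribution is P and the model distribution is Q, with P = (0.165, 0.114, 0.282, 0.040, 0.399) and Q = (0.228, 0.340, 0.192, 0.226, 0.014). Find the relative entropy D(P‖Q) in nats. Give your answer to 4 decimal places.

D(P‖Q) = Σ p·ln(p/q).
  0.165·ln(0.165/0.228) = -0.05336
  0.114·ln(0.114/0.340) = -0.12457
  0.282·ln(0.282/0.192) = 0.10840
  0.040·ln(0.040/0.226) = -0.06927
  0.399·ln(0.399/0.014) = 1.33661
D(P‖Q) = 1.1978 nats.

1.1978 nats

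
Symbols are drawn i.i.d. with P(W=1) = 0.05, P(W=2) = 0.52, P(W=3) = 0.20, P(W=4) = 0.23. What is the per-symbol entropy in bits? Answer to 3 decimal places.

1.659 bits

H(W) = −Σ p·log₂ p.
  −(0.05)·log₂(0.05) = 0.2161
  −(0.52)·log₂(0.52) = 0.4906
  −(0.20)·log₂(0.20) = 0.4644
  −(0.23)·log₂(0.23) = 0.4877
Sum: 0.2161 + 0.4906 + 0.4644 + 0.4877 = 1.659 bits.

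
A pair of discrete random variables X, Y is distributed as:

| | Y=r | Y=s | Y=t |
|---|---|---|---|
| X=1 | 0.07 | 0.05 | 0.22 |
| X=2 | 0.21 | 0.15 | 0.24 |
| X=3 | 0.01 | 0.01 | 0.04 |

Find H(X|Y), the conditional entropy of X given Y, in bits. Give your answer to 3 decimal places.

1.171 bits

Chain rule: H(X|Y) = H(X,Y) − H(Y).
Marginals: p(X) = (0.3400, 0.6000, 0.0600), p(Y) = (0.2900, 0.2100, 0.5000).
H(X,Y) = 2.6614 bits; H(Y) = 1.4907 bits.
H(X|Y) = 2.6614 − 1.4907 = 1.171 bits.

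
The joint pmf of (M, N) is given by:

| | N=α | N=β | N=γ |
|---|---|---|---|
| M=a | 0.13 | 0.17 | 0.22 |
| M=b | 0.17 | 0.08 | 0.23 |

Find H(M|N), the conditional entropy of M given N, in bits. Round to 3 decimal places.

Marginals: p(M) = (0.5200, 0.4800), p(N) = (0.3000, 0.2500, 0.4500).
H(M|N) = Σ p(N) · H(M|N=·).
  N=α: p=0.3000, H(M|N=α) = 0.9871
  N=β: p=0.2500, H(M|N=β) = 0.9044
  N=γ: p=0.4500, H(M|N=γ) = 0.9996
Weighted sum = 0.972 bits.

0.972 bits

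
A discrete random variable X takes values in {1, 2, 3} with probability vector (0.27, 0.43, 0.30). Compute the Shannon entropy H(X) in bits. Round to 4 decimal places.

1.5547 bits

H(X) = −Σ p·log₂ p.
  −(0.27)·log₂(0.27) = 0.51002
  −(0.43)·log₂(0.43) = 0.52356
  −(0.30)·log₂(0.30) = 0.52109
Sum: 0.51002 + 0.52356 + 0.52109 = 1.5547 bits.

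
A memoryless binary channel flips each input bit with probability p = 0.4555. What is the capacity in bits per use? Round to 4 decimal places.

0.0057 bits

Binary symmetric channel: C = 1 − h₂(ε) where h₂ is the binary entropy function.
h₂(0.4555) = −0.4555·log₂0.4555 − 0.5445·log₂0.5445 = 0.9943.
C = 1 − 0.9943 = 0.0057 bits per channel use.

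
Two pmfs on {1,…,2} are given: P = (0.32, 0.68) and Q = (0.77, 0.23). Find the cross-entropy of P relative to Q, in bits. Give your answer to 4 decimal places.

H(P,Q) = −Σ p·log₂ q.
  −0.32·log₂(0.77) = 0.12066
  −0.68·log₂(0.23) = 1.44180
H(P,Q) = 1.5625 bits.

1.5625 bits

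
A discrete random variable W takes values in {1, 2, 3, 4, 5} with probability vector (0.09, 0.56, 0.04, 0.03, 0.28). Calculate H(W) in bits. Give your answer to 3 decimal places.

H(W) = −Σ p·log₂ p.
  −(0.09)·log₂(0.09) = 0.3127
  −(0.56)·log₂(0.56) = 0.4684
  −(0.04)·log₂(0.04) = 0.1858
  −(0.03)·log₂(0.03) = 0.1518
  −(0.28)·log₂(0.28) = 0.5142
Sum: 0.3127 + 0.4684 + 0.1858 + 0.1518 + 0.5142 = 1.633 bits.

1.633 bits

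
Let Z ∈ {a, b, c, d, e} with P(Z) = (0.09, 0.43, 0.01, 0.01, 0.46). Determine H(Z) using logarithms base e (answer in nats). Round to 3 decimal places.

H(Z) = −Σ p·ln p.
  −(0.09)·ln(0.09) = 0.2167
  −(0.43)·ln(0.43) = 0.3629
  −(0.01)·ln(0.01) = 0.0461
  −(0.01)·ln(0.01) = 0.0461
  −(0.46)·ln(0.46) = 0.3572
Sum: 0.2167 + 0.3629 + 0.0461 + 0.0461 + 0.3572 = 1.029 nats.

1.029 nats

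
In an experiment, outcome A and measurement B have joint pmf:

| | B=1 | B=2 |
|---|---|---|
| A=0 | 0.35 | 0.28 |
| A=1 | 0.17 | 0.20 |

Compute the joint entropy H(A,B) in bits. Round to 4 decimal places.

1.9433 bits

H(A,B) = −Σ p(x,y)·log₂ p(x,y) over all 4 cells.
  cell (0,1): −0.35·log₂0.35 = 0.53010
  cell (0,2): −0.28·log₂0.28 = 0.51422
  cell (1,1): −0.17·log₂0.17 = 0.43459
  cell (1,2): −0.20·log₂0.20 = 0.46439
Sum = 1.9433 bits.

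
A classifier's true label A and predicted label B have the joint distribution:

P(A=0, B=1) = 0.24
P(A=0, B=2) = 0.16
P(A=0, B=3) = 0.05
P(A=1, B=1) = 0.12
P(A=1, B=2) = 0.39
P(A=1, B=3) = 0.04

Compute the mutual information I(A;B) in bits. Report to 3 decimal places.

0.095 bits

Marginals: p(A) = (0.4500, 0.5500), p(B) = (0.3600, 0.5500, 0.0900).
I(A;B) = H(A) + H(B) − H(A,B).
H(A) = 0.9928, H(B) = 1.3176, H(A,B) = 2.2159.
I(A;B) = 0.9928 + 1.3176 − 2.2159 = 0.095 bits.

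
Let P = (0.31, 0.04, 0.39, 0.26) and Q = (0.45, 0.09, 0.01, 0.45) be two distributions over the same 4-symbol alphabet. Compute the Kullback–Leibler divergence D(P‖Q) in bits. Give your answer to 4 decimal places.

1.6421 bits

D(P‖Q) = Σ p·log₂(p/q).
  0.31·log₂(0.31/0.45) = -0.16667
  0.04·log₂(0.04/0.09) = -0.04680
  0.39·log₂(0.39/0.01) = 2.06131
  0.26·log₂(0.26/0.45) = -0.20577
D(P‖Q) = 1.6421 bits.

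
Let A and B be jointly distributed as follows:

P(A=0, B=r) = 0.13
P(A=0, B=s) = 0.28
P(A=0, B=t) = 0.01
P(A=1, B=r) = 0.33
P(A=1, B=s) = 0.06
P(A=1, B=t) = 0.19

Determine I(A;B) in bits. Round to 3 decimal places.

0.300 bits

Marginals: p(A) = (0.4200, 0.5800), p(B) = (0.4600, 0.3400, 0.2000).
I(A;B) = H(A) + H(B) − H(A,B).
H(A) = 0.9815, H(B) = 1.5089, H(A,B) = 2.1899.
I(A;B) = 0.9815 + 1.5089 − 2.1899 = 0.300 bits.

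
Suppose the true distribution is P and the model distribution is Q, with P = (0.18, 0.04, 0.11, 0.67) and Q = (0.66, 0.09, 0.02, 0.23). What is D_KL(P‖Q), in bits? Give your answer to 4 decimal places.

0.9198 bits

D(P‖Q) = Σ p·log₂(p/q).
  0.18·log₂(0.18/0.66) = -0.33740
  0.04·log₂(0.04/0.09) = -0.04680
  0.11·log₂(0.11/0.02) = 0.27054
  0.67·log₂(0.67/0.23) = 1.03349
D(P‖Q) = 0.9198 bits.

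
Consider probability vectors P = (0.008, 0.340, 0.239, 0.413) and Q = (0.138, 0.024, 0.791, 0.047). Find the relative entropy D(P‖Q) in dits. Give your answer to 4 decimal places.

D(P‖Q) = Σ p·log₁₀(p/q).
  0.008·log₁₀(0.008/0.138) = -0.00989
  0.340·log₁₀(0.340/0.024) = 0.39143
  0.239·log₁₀(0.239/0.791) = -0.12423
  0.413·log₁₀(0.413/0.047) = 0.38981
D(P‖Q) = 0.6471 dits.

0.6471 dits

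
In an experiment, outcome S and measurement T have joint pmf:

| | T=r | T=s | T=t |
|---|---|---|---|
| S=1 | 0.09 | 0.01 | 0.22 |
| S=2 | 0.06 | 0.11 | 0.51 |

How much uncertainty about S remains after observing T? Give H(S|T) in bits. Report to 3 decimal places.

0.840 bits

Marginals: p(S) = (0.3200, 0.6800), p(T) = (0.1500, 0.1200, 0.7300).
H(S|T) = Σ p(T) · H(S|T=·).
  T=r: p=0.1500, H(S|T=r) = 0.9710
  T=s: p=0.1200, H(S|T=s) = 0.4138
  T=t: p=0.7300, H(S|T=t) = 0.8830
Weighted sum = 0.840 bits.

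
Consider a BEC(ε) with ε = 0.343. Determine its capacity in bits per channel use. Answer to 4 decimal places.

0.6570 bits

Binary erasure channel: capacity C = 1 − ε.
C = 1 − 0.343 = 0.6570 bits per channel use.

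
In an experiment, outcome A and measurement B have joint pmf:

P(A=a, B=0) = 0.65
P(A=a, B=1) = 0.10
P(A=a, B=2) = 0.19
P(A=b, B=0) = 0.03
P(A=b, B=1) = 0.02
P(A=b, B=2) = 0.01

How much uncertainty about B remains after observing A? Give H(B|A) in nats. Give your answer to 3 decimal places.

Marginals: p(A) = (0.9400, 0.0600), p(B) = (0.6800, 0.1200, 0.2000).
H(B|A) = Σ p(A) · H(B|A=·).
  A=a: p=0.9400, H(B|A=a) = 0.8166
  A=b: p=0.0600, H(B|A=b) = 1.0114
Weighted sum = 0.828 nats.

0.828 nats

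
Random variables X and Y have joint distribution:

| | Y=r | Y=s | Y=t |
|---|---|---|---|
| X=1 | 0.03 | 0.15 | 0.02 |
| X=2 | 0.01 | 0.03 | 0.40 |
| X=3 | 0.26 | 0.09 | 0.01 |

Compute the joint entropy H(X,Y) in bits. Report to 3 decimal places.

H(X,Y) = −Σ p(x,y)·log₂ p(x,y) over all 9 cells.
  cell (1,r): −0.03·log₂0.03 = 0.1518
  cell (1,s): −0.15·log₂0.15 = 0.4105
  cell (1,t): −0.02·log₂0.02 = 0.1129
  cell (2,r): −0.01·log₂0.01 = 0.0664
  cell (2,s): −0.03·log₂0.03 = 0.1518
  cell (2,t): −0.40·log₂0.40 = 0.5288
  cell (3,r): −0.26·log₂0.26 = 0.5053
  cell (3,s): −0.09·log₂0.09 = 0.3127
  cell (3,t): −0.01·log₂0.01 = 0.0664
Sum = 2.307 bits.

2.307 bits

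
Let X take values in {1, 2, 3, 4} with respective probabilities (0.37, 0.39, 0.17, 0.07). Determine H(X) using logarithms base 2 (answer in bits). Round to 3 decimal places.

1.764 bits

H(X) = −Σ p·log₂ p.
  −(0.37)·log₂(0.37) = 0.5307
  −(0.39)·log₂(0.39) = 0.5298
  −(0.17)·log₂(0.17) = 0.4346
  −(0.07)·log₂(0.07) = 0.2686
Sum: 0.5307 + 0.5298 + 0.4346 + 0.2686 = 1.764 bits.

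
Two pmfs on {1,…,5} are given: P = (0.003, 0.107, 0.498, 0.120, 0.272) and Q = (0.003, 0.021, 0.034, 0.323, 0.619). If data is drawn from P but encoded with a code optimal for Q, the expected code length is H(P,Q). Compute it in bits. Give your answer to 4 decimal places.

H(P,Q) = −Σ p·log₂ q.
  −0.003·log₂(0.003) = 0.02514
  −0.107·log₂(0.021) = 0.59636
  −0.498·log₂(0.034) = 2.42940
  −0.120·log₂(0.323) = 0.19565
  −0.272·log₂(0.619) = 0.18822
H(P,Q) = 3.4348 bits.

3.4348 bits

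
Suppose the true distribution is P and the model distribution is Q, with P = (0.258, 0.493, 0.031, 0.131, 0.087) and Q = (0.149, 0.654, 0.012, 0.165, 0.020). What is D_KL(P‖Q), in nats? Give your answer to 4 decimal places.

0.1294 nats

D(P‖Q) = Σ p·ln(p/q).
  0.258·ln(0.258/0.149) = 0.14165
  0.493·ln(0.493/0.654) = -0.13932
  0.031·ln(0.031/0.012) = 0.02942
  0.131·ln(0.131/0.165) = -0.03023
  0.087·ln(0.087/0.020) = 0.12791
D(P‖Q) = 0.1294 nats.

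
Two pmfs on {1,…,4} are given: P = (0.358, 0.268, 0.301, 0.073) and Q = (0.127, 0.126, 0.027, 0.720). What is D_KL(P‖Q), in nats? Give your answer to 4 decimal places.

D(P‖Q) = Σ p·ln(p/q).
  0.358·ln(0.358/0.127) = 0.37101
  0.268·ln(0.268/0.126) = 0.20226
  0.301·ln(0.301/0.027) = 0.72579
  0.073·ln(0.073/0.720) = -0.16708
D(P‖Q) = 1.1320 nats.

1.1320 nats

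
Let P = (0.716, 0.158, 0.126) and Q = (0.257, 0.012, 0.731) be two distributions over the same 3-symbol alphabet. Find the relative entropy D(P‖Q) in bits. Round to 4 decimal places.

1.3264 bits

D(P‖Q) = Σ p·log₂(p/q).
  0.716·log₂(0.716/0.257) = 1.05838
  0.158·log₂(0.158/0.012) = 0.58757
  0.126·log₂(0.126/0.731) = -0.31959
D(P‖Q) = 1.3264 bits.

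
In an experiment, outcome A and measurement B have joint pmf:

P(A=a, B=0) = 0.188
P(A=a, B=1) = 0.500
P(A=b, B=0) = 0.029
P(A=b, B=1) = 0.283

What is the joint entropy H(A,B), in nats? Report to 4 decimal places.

H(A,B) = −Σ p(x,y)·ln p(x,y) over all 4 cells.
  cell (a,0): −0.188·ln0.188 = 0.31421
  cell (a,1): −0.500·ln0.500 = 0.34657
  cell (b,0): −0.029·ln0.029 = 0.10267
  cell (b,1): −0.283·ln0.283 = 0.35723
Sum = 1.1207 nats.

1.1207 nats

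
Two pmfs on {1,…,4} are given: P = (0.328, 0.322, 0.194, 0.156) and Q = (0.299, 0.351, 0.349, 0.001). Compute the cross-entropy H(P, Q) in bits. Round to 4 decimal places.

H(P,Q) = −Σ p·log₂ q.
  −0.328·log₂(0.299) = 0.57130
  −0.322·log₂(0.351) = 0.48637
  −0.194·log₂(0.349) = 0.29463
  −0.156·log₂(0.001) = 1.55466
H(P,Q) = 2.9070 bits.

2.9070 bits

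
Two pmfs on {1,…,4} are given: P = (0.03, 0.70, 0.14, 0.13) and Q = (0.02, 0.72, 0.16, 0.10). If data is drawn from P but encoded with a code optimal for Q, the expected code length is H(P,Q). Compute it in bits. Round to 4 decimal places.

1.3031 bits

H(P,Q) = −Σ p·log₂ q.
  −0.03·log₂(0.02) = 0.16932
  −0.70·log₂(0.72) = 0.33175
  −0.14·log₂(0.16) = 0.37014
  −0.13·log₂(0.10) = 0.43185
H(P,Q) = 1.3031 bits.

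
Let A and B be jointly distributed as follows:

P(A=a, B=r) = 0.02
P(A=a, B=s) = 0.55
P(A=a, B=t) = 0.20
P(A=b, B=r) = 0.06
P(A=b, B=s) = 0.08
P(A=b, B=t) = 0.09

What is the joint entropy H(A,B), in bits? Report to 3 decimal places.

H(A,B) = −Σ p(x,y)·log₂ p(x,y) over all 6 cells.
  cell (a,r): −0.02·log₂0.02 = 0.1129
  cell (a,s): −0.55·log₂0.55 = 0.4744
  cell (a,t): −0.20·log₂0.20 = 0.4644
  cell (b,r): −0.06·log₂0.06 = 0.2435
  cell (b,s): −0.08·log₂0.08 = 0.2915
  cell (b,t): −0.09·log₂0.09 = 0.3127
Sum = 1.899 bits.

1.899 bits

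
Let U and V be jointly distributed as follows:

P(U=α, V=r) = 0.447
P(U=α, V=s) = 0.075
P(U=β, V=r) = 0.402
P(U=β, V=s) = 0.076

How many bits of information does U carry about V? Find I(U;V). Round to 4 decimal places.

0.0003 bits

Marginals: p(U) = (0.5220, 0.4780), p(V) = (0.8490, 0.1510).
I(U;V) = Σ p(x,y)·log₂[p(x,y)/(p(x)p(y))].
  (α,r): 0.447·log₂(1.0086) = 0.00554
  (α,s): 0.075·log₂(0.9515) = -0.00538
  (β,r): 0.402·log₂(0.9906) = -0.00549
  (β,s): 0.076·log₂(1.0530) = 0.00566
Sum = 0.0003 bits.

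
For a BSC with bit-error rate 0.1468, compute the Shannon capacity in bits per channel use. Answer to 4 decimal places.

0.3982 bits

Binary symmetric channel: C = 1 − h₂(ε) where h₂ is the binary entropy function.
h₂(0.1468) = −0.1468·log₂0.1468 − 0.8532·log₂0.8532 = 0.6018.
C = 1 − 0.6018 = 0.3982 bits per channel use.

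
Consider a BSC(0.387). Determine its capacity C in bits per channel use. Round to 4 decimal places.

Binary symmetric channel: C = 1 − h₂(ε) where h₂ is the binary entropy function.
h₂(0.387) = −0.387·log₂0.387 − 0.613·log₂0.613 = 0.9628.
C = 1 − 0.9628 = 0.0372 bits per channel use.

0.0372 bits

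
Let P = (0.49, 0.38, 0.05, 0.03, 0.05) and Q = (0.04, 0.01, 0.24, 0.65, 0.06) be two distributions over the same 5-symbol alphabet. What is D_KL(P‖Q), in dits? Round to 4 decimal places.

1.0554 dits

D(P‖Q) = Σ p·log₁₀(p/q).
  0.49·log₁₀(0.49/0.04) = 0.53319
  0.38·log₁₀(0.38/0.01) = 0.60032
  0.05·log₁₀(0.05/0.24) = -0.03406
  0.03·log₁₀(0.03/0.65) = -0.04007
  0.05·log₁₀(0.05/0.06) = -0.00396
D(P‖Q) = 1.0554 dits.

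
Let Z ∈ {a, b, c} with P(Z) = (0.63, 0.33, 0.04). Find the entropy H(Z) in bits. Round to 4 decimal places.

H(Z) = −Σ p·log₂ p.
  −(0.63)·log₂(0.63) = 0.41994
  −(0.33)·log₂(0.33) = 0.52782
  −(0.04)·log₂(0.04) = 0.18575
Sum: 0.41994 + 0.52782 + 0.18575 = 1.1335 bits.

1.1335 bits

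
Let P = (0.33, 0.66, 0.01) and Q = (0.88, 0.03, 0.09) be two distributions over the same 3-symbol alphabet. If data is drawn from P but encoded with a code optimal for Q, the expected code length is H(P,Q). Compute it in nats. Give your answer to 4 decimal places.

2.3806 nats

H(P,Q) = −Σ p·ln q.
  −0.33·ln(0.88) = 0.04219
  −0.66·ln(0.03) = 2.31433
  −0.01·ln(0.09) = 0.02408
H(P,Q) = 2.3806 nats.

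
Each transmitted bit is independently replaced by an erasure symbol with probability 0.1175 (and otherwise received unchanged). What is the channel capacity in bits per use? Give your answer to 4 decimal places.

0.8825 bits

Binary erasure channel: capacity C = 1 − ε.
C = 1 − 0.1175 = 0.8825 bits per channel use.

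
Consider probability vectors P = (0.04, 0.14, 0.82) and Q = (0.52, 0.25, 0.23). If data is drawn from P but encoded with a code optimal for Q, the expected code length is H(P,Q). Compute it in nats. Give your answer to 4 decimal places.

H(P,Q) = −Σ p·ln q.
  −0.04·ln(0.52) = 0.02616
  −0.14·ln(0.25) = 0.19408
  −0.82·ln(0.23) = 1.20513
H(P,Q) = 1.4254 nats.

1.4254 nats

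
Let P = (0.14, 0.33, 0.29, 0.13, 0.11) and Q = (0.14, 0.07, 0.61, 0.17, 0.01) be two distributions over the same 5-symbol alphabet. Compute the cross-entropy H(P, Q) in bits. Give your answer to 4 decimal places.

H(P,Q) = −Σ p·log₂ q.
  −0.14·log₂(0.14) = 0.39711
  −0.33·log₂(0.07) = 1.26605
  −0.29·log₂(0.61) = 0.20680
  −0.13·log₂(0.17) = 0.33233
  −0.11·log₂(0.01) = 0.73082
H(P,Q) = 2.9331 bits.

2.9331 bits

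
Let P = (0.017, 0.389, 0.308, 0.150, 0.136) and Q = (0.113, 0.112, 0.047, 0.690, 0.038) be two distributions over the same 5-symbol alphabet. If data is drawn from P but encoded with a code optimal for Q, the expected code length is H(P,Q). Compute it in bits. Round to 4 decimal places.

3.3627 bits

H(P,Q) = −Σ p·log₂ q.
  −0.017·log₂(0.113) = 0.05348
  −0.389·log₂(0.112) = 1.22863
  −0.308·log₂(0.047) = 1.35865
  −0.150·log₂(0.690) = 0.08030
  −0.136·log₂(0.038) = 0.64163
H(P,Q) = 3.3627 bits.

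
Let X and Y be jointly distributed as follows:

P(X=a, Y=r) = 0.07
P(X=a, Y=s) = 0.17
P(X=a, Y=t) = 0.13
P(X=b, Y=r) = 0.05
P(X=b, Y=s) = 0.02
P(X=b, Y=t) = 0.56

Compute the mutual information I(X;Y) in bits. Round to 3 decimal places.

0.259 bits

Marginals: p(X) = (0.3700, 0.6300), p(Y) = (0.1200, 0.1900, 0.6900).
I(X;Y) = H(X) + H(Y) − H(X,Y).
H(X) = 0.9507, H(Y) = 1.1917, H(X,Y) = 1.8832.
I(X;Y) = 0.9507 + 1.1917 − 1.8832 = 0.259 bits.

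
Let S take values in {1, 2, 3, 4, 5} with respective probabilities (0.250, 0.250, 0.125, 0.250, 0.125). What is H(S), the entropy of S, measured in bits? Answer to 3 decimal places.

H(S) = −Σ p·log₂ p.
  −(0.250)·log₂(0.250) = 0.5000
  −(0.250)·log₂(0.250) = 0.5000
  −(0.125)·log₂(0.125) = 0.3750
  −(0.250)·log₂(0.250) = 0.5000
  −(0.125)·log₂(0.125) = 0.3750
Sum: 0.5000 + 0.5000 + 0.3750 + 0.5000 + 0.3750 = 2.250 bits.

2.250 bits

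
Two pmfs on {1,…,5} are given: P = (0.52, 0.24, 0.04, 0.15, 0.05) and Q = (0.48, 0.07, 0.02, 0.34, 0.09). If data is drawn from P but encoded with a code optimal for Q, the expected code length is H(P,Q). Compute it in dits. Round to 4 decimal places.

0.6335 dits

H(P,Q) = −Σ p·log₁₀ q.
  −0.52·log₁₀(0.48) = 0.16575
  −0.24·log₁₀(0.07) = 0.27718
  −0.04·log₁₀(0.02) = 0.06796
  −0.15·log₁₀(0.34) = 0.07028
  −0.05·log₁₀(0.09) = 0.05229
H(P,Q) = 0.6335 dits.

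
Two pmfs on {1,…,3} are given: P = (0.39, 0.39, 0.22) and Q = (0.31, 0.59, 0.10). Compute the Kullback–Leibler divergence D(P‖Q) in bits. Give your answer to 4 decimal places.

0.1465 bits

D(P‖Q) = Σ p·log₂(p/q).
  0.39·log₂(0.39/0.31) = 0.12917
  0.39·log₂(0.39/0.59) = -0.23292
  0.22·log₂(0.22/0.10) = 0.25025
D(P‖Q) = 0.1465 bits.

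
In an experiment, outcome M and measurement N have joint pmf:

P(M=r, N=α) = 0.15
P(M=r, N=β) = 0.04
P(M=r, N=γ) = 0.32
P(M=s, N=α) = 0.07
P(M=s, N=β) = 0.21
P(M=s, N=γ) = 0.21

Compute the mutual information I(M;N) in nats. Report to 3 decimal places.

0.090 nats

Marginals: p(M) = (0.5100, 0.4900), p(N) = (0.2200, 0.2500, 0.5300).
I(M;N) = H(M) + H(N) − H(M,N).
H(M) = 0.6929, H(N) = 1.0162, H(M,N) = 1.6196.
I(M;N) = 0.6929 + 1.0162 − 1.6196 = 0.090 nats.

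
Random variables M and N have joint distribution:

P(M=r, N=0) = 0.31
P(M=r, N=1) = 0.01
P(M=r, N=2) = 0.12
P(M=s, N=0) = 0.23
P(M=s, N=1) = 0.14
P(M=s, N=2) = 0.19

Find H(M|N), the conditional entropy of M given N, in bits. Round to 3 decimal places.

0.883 bits

Chain rule: H(M|N) = H(M,N) − H(N).
Marginals: p(M) = (0.4400, 0.5600), p(N) = (0.5400, 0.1500, 0.3100).
H(M,N) = 2.2973 bits; H(N) = 1.4144 bits.
H(M|N) = 2.2973 − 1.4144 = 0.883 bits.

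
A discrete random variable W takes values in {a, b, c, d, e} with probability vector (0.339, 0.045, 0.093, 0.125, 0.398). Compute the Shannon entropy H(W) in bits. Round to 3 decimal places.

1.953 bits

H(W) = −Σ p·log₂ p.
  −(0.339)·log₂(0.339) = 0.5291
  −(0.045)·log₂(0.045) = 0.2013
  −(0.093)·log₂(0.093) = 0.3187
  −(0.125)·log₂(0.125) = 0.3750
  −(0.398)·log₂(0.398) = 0.5290
Sum: 0.5291 + 0.2013 + 0.3187 + 0.3750 + 0.5290 = 1.953 bits.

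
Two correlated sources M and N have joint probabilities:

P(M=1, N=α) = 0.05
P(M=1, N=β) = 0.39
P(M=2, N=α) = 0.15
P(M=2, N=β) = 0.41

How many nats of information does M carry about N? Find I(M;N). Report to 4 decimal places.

0.0192 nats

Marginals: p(M) = (0.4400, 0.5600), p(N) = (0.2000, 0.8000).
I(M;N) = Σ p(x,y)·ln[p(x,y)/(p(x)p(y))].
  (1,α): 0.05·ln(0.5682) = -0.02827
  (1,β): 0.39·ln(1.1080) = 0.03998
  (2,α): 0.15·ln(1.3393) = 0.04382
  (2,β): 0.41·ln(0.9152) = -0.03634
Sum = 0.0192 nats.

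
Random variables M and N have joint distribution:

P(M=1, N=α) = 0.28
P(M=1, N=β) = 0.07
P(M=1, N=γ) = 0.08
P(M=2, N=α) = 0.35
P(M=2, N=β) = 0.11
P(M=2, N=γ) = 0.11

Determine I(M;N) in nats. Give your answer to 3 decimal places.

Marginals: p(M) = (0.4300, 0.5700), p(N) = (0.6300, 0.1800, 0.1900).
I(M;N) = Σ p(x,y)·ln[p(x,y)/(p(x)p(y))].
  (1,α): 0.28·ln(1.0336) = 0.0093
  (1,β): 0.07·ln(0.9044) = -0.0070
  (1,γ): 0.08·ln(0.9792) = -0.0017
  (2,α): 0.35·ln(0.9747) = -0.0090
  (2,β): 0.11·ln(1.0721) = 0.0077
  (2,γ): 0.11·ln(1.0157) = 0.0017
Sum = 0.001 nats.

0.001 nats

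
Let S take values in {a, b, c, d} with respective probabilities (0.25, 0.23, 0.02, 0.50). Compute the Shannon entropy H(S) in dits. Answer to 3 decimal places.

H(S) = −Σ p·log₁₀ p.
  −(0.25)·log₁₀(0.25) = 0.1505
  −(0.23)·log₁₀(0.23) = 0.1468
  −(0.02)·log₁₀(0.02) = 0.0340
  −(0.50)·log₁₀(0.50) = 0.1505
Sum: 0.1505 + 0.1468 + 0.0340 + 0.1505 = 0.482 dits.

0.482 dits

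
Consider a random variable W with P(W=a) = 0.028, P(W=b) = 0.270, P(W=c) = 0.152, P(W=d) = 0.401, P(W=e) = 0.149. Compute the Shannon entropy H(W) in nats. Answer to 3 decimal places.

1.390 nats

H(W) = −Σ p·ln p.
  −(0.028)·ln(0.028) = 0.1001
  −(0.270)·ln(0.270) = 0.3535
  −(0.152)·ln(0.152) = 0.2863
  −(0.401)·ln(0.401) = 0.3664
  −(0.149)·ln(0.149) = 0.2837
Sum: 0.1001 + 0.3535 + 0.2863 + 0.3664 + 0.2837 = 1.390 nats.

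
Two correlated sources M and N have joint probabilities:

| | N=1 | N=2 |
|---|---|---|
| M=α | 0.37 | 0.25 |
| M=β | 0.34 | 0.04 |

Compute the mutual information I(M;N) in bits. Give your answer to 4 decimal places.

0.0811 bits

Marginals: p(M) = (0.6200, 0.3800), p(N) = (0.7100, 0.2900).
I(M;N) = Σ p(x,y)·log₂[p(x,y)/(p(x)p(y))].
  (α,1): 0.37·log₂(0.8405) = -0.09273
  (α,2): 0.25·log₂(1.3904) = 0.11888
  (β,1): 0.34·log₂(1.2602) = 0.11344
  (β,2): 0.04·log₂(0.3630) = -0.05848
Sum = 0.0811 bits.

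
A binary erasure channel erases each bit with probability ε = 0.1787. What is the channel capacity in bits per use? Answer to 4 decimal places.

0.8213 bits

Binary erasure channel: capacity C = 1 − ε.
C = 1 − 0.1787 = 0.8213 bits per channel use.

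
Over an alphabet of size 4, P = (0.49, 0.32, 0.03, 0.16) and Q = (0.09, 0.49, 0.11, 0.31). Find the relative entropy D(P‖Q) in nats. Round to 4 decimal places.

D(P‖Q) = Σ p·ln(p/q).
  0.49·ln(0.49/0.09) = 0.83035
  0.32·ln(0.32/0.49) = -0.13635
  0.03·ln(0.03/0.11) = -0.03898
  0.16·ln(0.16/0.31) = -0.10582
D(P‖Q) = 0.5492 nats.

0.5492 nats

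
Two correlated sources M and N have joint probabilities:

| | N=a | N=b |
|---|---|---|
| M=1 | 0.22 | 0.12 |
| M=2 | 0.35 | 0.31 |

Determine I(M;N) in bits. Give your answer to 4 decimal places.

Marginals: p(M) = (0.3400, 0.6600), p(N) = (0.5700, 0.4300).
I(M;N) = Σ p(x,y)·log₂[p(x,y)/(p(x)p(y))].
  (1,a): 0.22·log₂(1.1352) = 0.04025
  (1,b): 0.12·log₂(0.8208) = -0.03419
  (2,a): 0.35·log₂(0.9304) = -0.03645
  (2,b): 0.31·log₂(1.0923) = 0.03949
Sum = 0.0091 bits.

0.0091 bits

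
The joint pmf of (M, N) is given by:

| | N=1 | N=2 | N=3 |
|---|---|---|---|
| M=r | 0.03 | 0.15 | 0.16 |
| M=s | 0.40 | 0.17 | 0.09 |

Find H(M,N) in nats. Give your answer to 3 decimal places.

H(M,N) = −Σ p(x,y)·ln p(x,y) over all 6 cells.
  cell (r,1): −0.03·ln0.03 = 0.1052
  cell (r,2): −0.15·ln0.15 = 0.2846
  cell (r,3): −0.16·ln0.16 = 0.2932
  cell (s,1): −0.40·ln0.40 = 0.3665
  cell (s,2): −0.17·ln0.17 = 0.3012
  cell (s,3): −0.09·ln0.09 = 0.2167
Sum = 1.567 nats.

1.567 nats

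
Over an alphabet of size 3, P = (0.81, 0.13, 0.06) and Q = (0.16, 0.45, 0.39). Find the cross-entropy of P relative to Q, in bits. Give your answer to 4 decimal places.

H(P,Q) = −Σ p·log₂ q.
  −0.81·log₂(0.16) = 2.14152
  −0.13·log₂(0.45) = 0.14976
  −0.06·log₂(0.39) = 0.08151
H(P,Q) = 2.3728 bits.

2.3728 bits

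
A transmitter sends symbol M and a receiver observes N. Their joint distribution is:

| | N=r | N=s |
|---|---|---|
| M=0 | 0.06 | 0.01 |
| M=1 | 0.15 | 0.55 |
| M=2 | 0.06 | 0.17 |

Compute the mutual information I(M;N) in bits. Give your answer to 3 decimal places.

0.085 bits

Marginals: p(M) = (0.0700, 0.7000, 0.2300), p(N) = (0.2700, 0.7300).
I(M;N) = Σ p(x,y)·log₂[p(x,y)/(p(x)p(y))].
  (0,r): 0.06·log₂(3.1746) = 0.1000
  (0,s): 0.01·log₂(0.1957) = -0.0235
  (1,r): 0.15·log₂(0.7937) = -0.0500
  (1,s): 0.55·log₂(1.0763) = 0.0584
  (2,r): 0.06·log₂(0.9662) = -0.0030
  (2,s): 0.17·log₂(1.0125) = 0.0030
Sum = 0.085 bits.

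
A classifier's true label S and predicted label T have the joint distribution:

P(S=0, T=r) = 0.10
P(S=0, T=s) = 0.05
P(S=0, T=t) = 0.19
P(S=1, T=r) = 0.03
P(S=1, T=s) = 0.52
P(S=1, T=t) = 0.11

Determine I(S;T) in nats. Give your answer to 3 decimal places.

Marginals: p(S) = (0.3400, 0.6600), p(T) = (0.1300, 0.5700, 0.3000).
I(S;T) = H(S) + H(T) − H(S,T).
H(S) = 0.6410, H(T) = 0.9468, H(S,T) = 1.3836.
I(S;T) = 0.6410 + 0.9468 − 1.3836 = 0.204 nats.

0.204 nats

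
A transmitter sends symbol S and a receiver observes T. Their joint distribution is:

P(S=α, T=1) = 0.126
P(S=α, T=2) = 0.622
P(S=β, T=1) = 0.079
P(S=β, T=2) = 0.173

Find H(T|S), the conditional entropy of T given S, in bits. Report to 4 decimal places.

0.7154 bits

Chain rule: H(T|S) = H(S,T) − H(S).
Marginals: p(S) = (0.7480, 0.2520), p(T) = (0.2050, 0.7950).
H(S,T) = 1.5298 bits; H(S) = 0.8144 bits.
H(T|S) = 1.5298 − 0.8144 = 0.7154 bits.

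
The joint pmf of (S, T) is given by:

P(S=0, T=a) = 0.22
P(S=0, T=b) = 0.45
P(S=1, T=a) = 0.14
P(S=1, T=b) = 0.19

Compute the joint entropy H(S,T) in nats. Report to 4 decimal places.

H(S,T) = −Σ p(x,y)·ln p(x,y) over all 4 cells.
  cell (0,a): −0.22·ln0.22 = 0.33311
  cell (0,b): −0.45·ln0.45 = 0.35933
  cell (1,a): −0.14·ln0.14 = 0.27526
  cell (1,b): −0.19·ln0.19 = 0.31554
Sum = 1.2832 nats.

1.2832 nats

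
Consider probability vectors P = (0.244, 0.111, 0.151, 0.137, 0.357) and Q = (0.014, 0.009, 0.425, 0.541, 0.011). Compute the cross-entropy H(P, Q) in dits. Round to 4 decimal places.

H(P,Q) = −Σ p·log₁₀ q.
  −0.244·log₁₀(0.014) = 0.45234
  −0.111·log₁₀(0.009) = 0.22708
  −0.151·log₁₀(0.425) = 0.05611
  −0.137·log₁₀(0.541) = 0.03655
  −0.357·log₁₀(0.011) = 0.69922
H(P,Q) = 1.4713 dits.

1.4713 dits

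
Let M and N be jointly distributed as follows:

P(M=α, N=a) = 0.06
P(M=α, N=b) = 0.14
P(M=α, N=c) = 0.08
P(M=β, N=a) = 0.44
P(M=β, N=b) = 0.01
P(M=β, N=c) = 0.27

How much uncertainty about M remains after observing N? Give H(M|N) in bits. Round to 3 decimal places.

Chain rule: H(M|N) = H(M,N) − H(N).
Marginals: p(M) = (0.2800, 0.7200), p(N) = (0.5000, 0.1500, 0.3500).
H(M,N) = 2.0298 bits; H(N) = 1.4406 bits.
H(M|N) = 2.0298 − 1.4406 = 0.589 bits.

0.589 bits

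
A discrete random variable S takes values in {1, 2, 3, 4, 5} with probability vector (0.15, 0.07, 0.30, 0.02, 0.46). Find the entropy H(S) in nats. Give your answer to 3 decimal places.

H(S) = −Σ p·ln p.
  −(0.15)·ln(0.15) = 0.2846
  −(0.07)·ln(0.07) = 0.1861
  −(0.30)·ln(0.30) = 0.3612
  −(0.02)·ln(0.02) = 0.0782
  −(0.46)·ln(0.46) = 0.3572
Sum: 0.2846 + 0.1861 + 0.3612 + 0.0782 + 0.3572 = 1.267 nats.

1.267 nats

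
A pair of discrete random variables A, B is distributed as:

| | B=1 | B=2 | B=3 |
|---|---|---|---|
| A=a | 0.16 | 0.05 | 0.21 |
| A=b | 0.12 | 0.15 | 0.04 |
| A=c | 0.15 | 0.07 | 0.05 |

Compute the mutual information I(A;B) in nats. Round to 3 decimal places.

0.100 nats

Marginals: p(A) = (0.4200, 0.3100, 0.2700), p(B) = (0.4300, 0.2700, 0.3000).
I(A;B) = Σ p(x,y)·ln[p(x,y)/(p(x)p(y))].
  (a,1): 0.16·ln(0.8859) = -0.0194
  (a,2): 0.05·ln(0.4409) = -0.0409
  (a,3): 0.21·ln(1.6667) = 0.1073
  (b,1): 0.12·ln(0.9002) = -0.0126
  (b,2): 0.15·ln(1.7921) = 0.0875
  (b,3): 0.04·ln(0.4301) = -0.0337
  (c,1): 0.15·ln(1.2920) = 0.0384
  (c,2): 0.07·ln(0.9602) = -0.0028
  (c,3): 0.05·ln(0.6173) = -0.0241
Sum = 0.100 nats.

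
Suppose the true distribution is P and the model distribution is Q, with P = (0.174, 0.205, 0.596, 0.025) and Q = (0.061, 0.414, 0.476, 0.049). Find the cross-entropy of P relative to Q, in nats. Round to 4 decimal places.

H(P,Q) = −Σ p·ln q.
  −0.174·ln(0.061) = 0.48666
  −0.205·ln(0.414) = 0.18079
  −0.596·ln(0.476) = 0.44243
  −0.025·ln(0.049) = 0.07540
H(P,Q) = 1.1853 nats.

1.1853 nats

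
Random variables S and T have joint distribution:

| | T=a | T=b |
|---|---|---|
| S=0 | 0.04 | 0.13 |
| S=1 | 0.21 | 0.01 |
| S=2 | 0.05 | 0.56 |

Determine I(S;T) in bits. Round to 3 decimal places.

Marginals: p(S) = (0.1700, 0.2200, 0.6100), p(T) = (0.3000, 0.7000).
I(S;T) = H(S) + H(T) − H(S,T).
H(S) = 1.3502, H(T) = 0.8813, H(S,T) = 1.7922.
I(S;T) = 1.3502 + 0.8813 − 1.7922 = 0.439 bits.

0.439 bits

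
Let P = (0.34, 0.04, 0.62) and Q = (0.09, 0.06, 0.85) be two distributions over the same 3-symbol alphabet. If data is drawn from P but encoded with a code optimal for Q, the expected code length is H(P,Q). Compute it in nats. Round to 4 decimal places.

H(P,Q) = −Σ p·ln q.
  −0.34·ln(0.09) = 0.81870
  −0.04·ln(0.06) = 0.11254
  −0.62·ln(0.85) = 0.10076
H(P,Q) = 1.0320 nats.

1.0320 nats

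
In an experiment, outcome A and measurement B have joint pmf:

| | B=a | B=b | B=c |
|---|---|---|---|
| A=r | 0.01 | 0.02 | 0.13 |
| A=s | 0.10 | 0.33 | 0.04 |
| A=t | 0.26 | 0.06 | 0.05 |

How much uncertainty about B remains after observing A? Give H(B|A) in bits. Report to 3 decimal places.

Chain rule: H(B|A) = H(A,B) − H(A).
Marginals: p(A) = (0.1600, 0.4700, 0.3700), p(B) = (0.3700, 0.4100, 0.2200).
H(A,B) = 2.5726 bits; H(A) = 1.4657 bits.
H(B|A) = 2.5726 − 1.4657 = 1.107 bits.

1.107 bits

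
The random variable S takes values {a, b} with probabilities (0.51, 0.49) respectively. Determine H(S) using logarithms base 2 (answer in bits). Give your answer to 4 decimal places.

H(S) = −Σ p·log₂ p.
  −(0.51)·log₂(0.51) = 0.49543
  −(0.49)·log₂(0.49) = 0.50428
Sum: 0.49543 + 0.50428 = 0.9997 bits.

0.9997 bits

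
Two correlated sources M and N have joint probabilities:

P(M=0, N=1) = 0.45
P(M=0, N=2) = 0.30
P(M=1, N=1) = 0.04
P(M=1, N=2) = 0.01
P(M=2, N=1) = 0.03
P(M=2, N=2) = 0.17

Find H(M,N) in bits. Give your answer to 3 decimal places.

H(M,N) = −Σ p(x,y)·log₂ p(x,y) over all 6 cells.
  cell (0,1): −0.45·log₂0.45 = 0.5184
  cell (0,2): −0.30·log₂0.30 = 0.5211
  cell (1,1): −0.04·log₂0.04 = 0.1858
  cell (1,2): −0.01·log₂0.01 = 0.0664
  cell (2,1): −0.03·log₂0.03 = 0.1518
  cell (2,2): −0.17·log₂0.17 = 0.4346
Sum = 1.878 bits.

1.878 bits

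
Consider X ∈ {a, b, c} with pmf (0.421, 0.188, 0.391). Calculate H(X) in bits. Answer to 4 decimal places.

H(X) = −Σ p·log₂ p.
  −(0.421)·log₂(0.421) = 0.52545
  −(0.188)·log₂(0.188) = 0.45330
  −(0.391)·log₂(0.391) = 0.52971
Sum: 0.52545 + 0.45330 + 0.52971 = 1.5085 bits.

1.5085 bits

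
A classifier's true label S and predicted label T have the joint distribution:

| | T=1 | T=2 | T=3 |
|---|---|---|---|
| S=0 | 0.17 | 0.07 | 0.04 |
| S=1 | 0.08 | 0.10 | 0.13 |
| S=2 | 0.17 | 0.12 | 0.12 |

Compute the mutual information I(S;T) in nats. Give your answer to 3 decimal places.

Marginals: p(S) = (0.2800, 0.3100, 0.4100), p(T) = (0.4200, 0.2900, 0.2900).
I(S;T) = H(S) + H(T) − H(S,T).
H(S) = 1.0851, H(T) = 1.0823, H(S,T) = 2.1238.
I(S;T) = 1.0851 + 1.0823 − 2.1238 = 0.044 nats.

0.044 nats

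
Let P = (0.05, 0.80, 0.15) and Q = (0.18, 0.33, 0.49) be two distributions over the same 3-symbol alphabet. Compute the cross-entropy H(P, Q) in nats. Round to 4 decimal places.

1.0797 nats

H(P,Q) = −Σ p·ln q.
  −0.05·ln(0.18) = 0.08574
  −0.80·ln(0.33) = 0.88693
  −0.15·ln(0.49) = 0.10700
H(P,Q) = 1.0797 nats.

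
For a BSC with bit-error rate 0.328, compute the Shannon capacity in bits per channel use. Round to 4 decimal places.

Binary symmetric channel: C = 1 − h₂(ε) where h₂ is the binary entropy function.
h₂(0.328) = −0.328·log₂0.328 − 0.672·log₂0.672 = 0.9129.
C = 1 − 0.9129 = 0.0871 bits per channel use.

0.0871 bits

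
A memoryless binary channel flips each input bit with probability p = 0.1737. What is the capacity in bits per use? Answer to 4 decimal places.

Binary symmetric channel: C = 1 − h₂(ε) where h₂ is the binary entropy function.
h₂(0.1737) = −0.1737·log₂0.1737 − 0.8263·log₂0.8263 = 0.6661.
C = 1 − 0.6661 = 0.3339 bits per channel use.

0.3339 bits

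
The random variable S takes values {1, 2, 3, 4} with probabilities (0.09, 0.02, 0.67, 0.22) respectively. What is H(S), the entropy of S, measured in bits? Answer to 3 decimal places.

H(S) = −Σ p·log₂ p.
  −(0.09)·log₂(0.09) = 0.3127
  −(0.02)·log₂(0.02) = 0.1129
  −(0.67)·log₂(0.67) = 0.3871
  −(0.22)·log₂(0.22) = 0.4806
Sum: 0.3127 + 0.1129 + 0.3871 + 0.4806 = 1.293 bits.

1.293 bits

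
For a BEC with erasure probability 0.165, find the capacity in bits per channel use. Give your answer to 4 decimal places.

0.8350 bits

Binary erasure channel: capacity C = 1 − ε.
C = 1 − 0.165 = 0.8350 bits per channel use.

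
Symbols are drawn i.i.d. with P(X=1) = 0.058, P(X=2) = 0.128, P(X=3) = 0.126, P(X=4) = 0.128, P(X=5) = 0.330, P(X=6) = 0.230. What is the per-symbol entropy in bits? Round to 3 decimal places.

H(X) = −Σ p·log₂ p.
  −(0.058)·log₂(0.058) = 0.2383
  −(0.128)·log₂(0.128) = 0.3796
  −(0.126)·log₂(0.126) = 0.3766
  −(0.128)·log₂(0.128) = 0.3796
  −(0.330)·log₂(0.330) = 0.5278
  −(0.230)·log₂(0.230) = 0.4877
Sum: 0.2383 + 0.3796 + 0.3766 + 0.3796 + 0.5278 + 0.4877 = 2.390 bits.

2.390 bits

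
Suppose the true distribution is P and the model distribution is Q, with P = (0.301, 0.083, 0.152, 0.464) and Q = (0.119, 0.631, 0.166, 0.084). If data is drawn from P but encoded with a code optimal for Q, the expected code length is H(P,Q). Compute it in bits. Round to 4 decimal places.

3.0314 bits

H(P,Q) = −Σ p·log₂ q.
  −0.301·log₂(0.119) = 0.92436
  −0.083·log₂(0.631) = 0.05514
  −0.152·log₂(0.166) = 0.39379
  −0.464·log₂(0.084) = 1.65809
H(P,Q) = 3.0314 bits.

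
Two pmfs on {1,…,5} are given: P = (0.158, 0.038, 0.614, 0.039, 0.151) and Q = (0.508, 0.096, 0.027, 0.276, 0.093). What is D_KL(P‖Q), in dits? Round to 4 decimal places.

D(P‖Q) = Σ p·log₁₀(p/q).
  0.158·log₁₀(0.158/0.508) = -0.08014
  0.038·log₁₀(0.038/0.096) = -0.01529
  0.614·log₁₀(0.614/0.027) = 0.83308
  0.039·log₁₀(0.039/0.276) = -0.03314
  0.151·log₁₀(0.151/0.093) = 0.03178
D(P‖Q) = 0.7363 dits.

0.7363 dits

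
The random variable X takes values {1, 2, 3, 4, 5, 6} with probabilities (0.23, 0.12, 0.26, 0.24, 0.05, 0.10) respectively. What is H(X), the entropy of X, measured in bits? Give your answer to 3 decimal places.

2.402 bits

H(X) = −Σ p·log₂ p.
  −(0.23)·log₂(0.23) = 0.4877
  −(0.12)·log₂(0.12) = 0.3671
  −(0.26)·log₂(0.26) = 0.5053
  −(0.24)·log₂(0.24) = 0.4941
  −(0.05)·log₂(0.05) = 0.2161
  −(0.10)·log₂(0.10) = 0.3322
Sum: 0.4877 + 0.3671 + 0.5053 + 0.4941 + 0.2161 + 0.3322 = 2.402 bits.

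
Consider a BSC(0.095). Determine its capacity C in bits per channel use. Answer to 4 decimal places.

0.5471 bits

Binary symmetric channel: C = 1 − h₂(ε) where h₂ is the binary entropy function.
h₂(0.095) = −0.095·log₂0.095 − 0.905·log₂0.905 = 0.4529.
C = 1 − 0.4529 = 0.5471 bits per channel use.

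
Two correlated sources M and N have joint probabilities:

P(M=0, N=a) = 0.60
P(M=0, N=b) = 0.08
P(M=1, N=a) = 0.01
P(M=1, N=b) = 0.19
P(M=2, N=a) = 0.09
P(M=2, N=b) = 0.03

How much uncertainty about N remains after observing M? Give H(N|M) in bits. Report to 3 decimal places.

0.510 bits

Chain rule: H(N|M) = H(M,N) − H(M).
Marginals: p(M) = (0.6800, 0.2000, 0.1200), p(N) = (0.7000, 0.3000).
H(M,N) = 1.7198 bits; H(M) = 1.2098 bits.
H(N|M) = 1.7198 − 1.2098 = 0.510 bits.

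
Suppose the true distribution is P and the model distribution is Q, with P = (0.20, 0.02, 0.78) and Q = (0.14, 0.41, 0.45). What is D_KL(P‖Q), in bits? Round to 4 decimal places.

0.6347 bits

D(P‖Q) = Σ p·log₂(p/q).
  0.20·log₂(0.20/0.14) = 0.10291
  0.02·log₂(0.02/0.41) = -0.08715
  0.78·log₂(0.78/0.45) = 0.61897
D(P‖Q) = 0.6347 bits.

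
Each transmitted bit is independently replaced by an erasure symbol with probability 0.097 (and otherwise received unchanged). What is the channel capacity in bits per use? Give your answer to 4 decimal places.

0.9030 bits

Binary erasure channel: capacity C = 1 − ε.
C = 1 − 0.097 = 0.9030 bits per channel use.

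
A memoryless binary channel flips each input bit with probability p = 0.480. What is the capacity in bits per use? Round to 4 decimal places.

Binary symmetric channel: C = 1 − h₂(ε) where h₂ is the binary entropy function.
h₂(0.480) = −0.480·log₂0.480 − 0.520·log₂0.520 = 0.9988.
C = 1 − 0.9988 = 0.0012 bits per channel use.

0.0012 bits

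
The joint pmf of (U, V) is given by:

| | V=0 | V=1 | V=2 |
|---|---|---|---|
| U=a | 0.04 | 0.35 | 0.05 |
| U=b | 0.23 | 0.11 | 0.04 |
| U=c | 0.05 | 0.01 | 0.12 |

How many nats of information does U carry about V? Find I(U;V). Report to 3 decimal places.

0.279 nats

Marginals: p(U) = (0.4400, 0.3800, 0.1800), p(V) = (0.3200, 0.4700, 0.2100).
I(U;V) = H(U) + H(V) − H(U,V).
H(U) = 1.0376, H(V) = 1.0472, H(U,V) = 1.8058.
I(U;V) = 1.0376 + 1.0472 − 1.8058 = 0.279 nats.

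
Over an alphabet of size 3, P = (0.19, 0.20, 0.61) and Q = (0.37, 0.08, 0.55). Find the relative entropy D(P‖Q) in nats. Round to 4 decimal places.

0.1198 nats

D(P‖Q) = Σ p·ln(p/q).
  0.19·ln(0.19/0.37) = -0.12663
  0.20·ln(0.20/0.08) = 0.18326
  0.61·ln(0.61/0.55) = 0.06316
D(P‖Q) = 0.1198 nats.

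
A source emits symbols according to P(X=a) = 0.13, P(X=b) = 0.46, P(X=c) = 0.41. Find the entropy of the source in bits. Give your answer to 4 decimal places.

1.4254 bits

H(X) = −Σ p·log₂ p.
  −(0.13)·log₂(0.13) = 0.38264
  −(0.46)·log₂(0.46) = 0.51534
  −(0.41)·log₂(0.41) = 0.52738
Sum: 0.38264 + 0.51534 + 0.52738 = 1.4254 bits.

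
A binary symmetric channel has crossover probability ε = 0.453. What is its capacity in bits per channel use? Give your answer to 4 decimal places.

0.0064 bits

Binary symmetric channel: C = 1 − h₂(ε) where h₂ is the binary entropy function.
h₂(0.453) = −0.453·log₂0.453 − 0.547·log₂0.547 = 0.9936.
C = 1 − 0.9936 = 0.0064 bits per channel use.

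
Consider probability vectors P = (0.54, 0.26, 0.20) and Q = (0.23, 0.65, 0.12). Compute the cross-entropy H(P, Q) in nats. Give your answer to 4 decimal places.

H(P,Q) = −Σ p·ln q.
  −0.54·ln(0.23) = 0.79363
  −0.26·ln(0.65) = 0.11200
  −0.20·ln(0.12) = 0.42405
H(P,Q) = 1.3297 nats.

1.3297 nats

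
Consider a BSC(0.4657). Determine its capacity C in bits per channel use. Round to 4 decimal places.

Binary symmetric channel: C = 1 − h₂(ε) where h₂ is the binary entropy function.
h₂(0.4657) = −0.4657·log₂0.4657 − 0.5343·log₂0.5343 = 0.9966.
C = 1 − 0.9966 = 0.0034 bits per channel use.

0.0034 bits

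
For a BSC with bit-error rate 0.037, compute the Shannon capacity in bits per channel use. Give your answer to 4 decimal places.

Binary symmetric channel: C = 1 − h₂(ε) where h₂ is the binary entropy function.
h₂(0.037) = −0.037·log₂0.037 − 0.963·log₂0.963 = 0.2284.
C = 1 − 0.2284 = 0.7716 bits per channel use.

0.7716 bits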